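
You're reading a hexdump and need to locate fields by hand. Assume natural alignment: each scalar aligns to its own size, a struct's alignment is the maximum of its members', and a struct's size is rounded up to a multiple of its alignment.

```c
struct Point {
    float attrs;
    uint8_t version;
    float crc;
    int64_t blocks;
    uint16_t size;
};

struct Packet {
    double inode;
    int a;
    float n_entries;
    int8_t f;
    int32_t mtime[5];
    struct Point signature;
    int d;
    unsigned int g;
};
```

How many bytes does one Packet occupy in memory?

80

Point: @0: attrs [4B, align 4] → 4; @4: version [1B, align 1] → 5; +3 pad (align 4); @8: crc [4B, align 4] → 12; +4 pad (align 8); @16: blocks [8B, align 8] → 24; @24: size [2B, align 2] → 26; +6 tail pad (align 8); size 32, align 8
@0: inode [8B, align 8] → 8
@8: a [4B, align 4] → 12
@12: n_entries [4B, align 4] → 16
@16: f [1B, align 1] → 17
+3 pad (align 4)
@20: mtime [20B, align 4] → 40
@40: signature [32B, align 8] → 72
@72: d [4B, align 4] → 76
@76: g [4B, align 4] → 80
size 80, align 8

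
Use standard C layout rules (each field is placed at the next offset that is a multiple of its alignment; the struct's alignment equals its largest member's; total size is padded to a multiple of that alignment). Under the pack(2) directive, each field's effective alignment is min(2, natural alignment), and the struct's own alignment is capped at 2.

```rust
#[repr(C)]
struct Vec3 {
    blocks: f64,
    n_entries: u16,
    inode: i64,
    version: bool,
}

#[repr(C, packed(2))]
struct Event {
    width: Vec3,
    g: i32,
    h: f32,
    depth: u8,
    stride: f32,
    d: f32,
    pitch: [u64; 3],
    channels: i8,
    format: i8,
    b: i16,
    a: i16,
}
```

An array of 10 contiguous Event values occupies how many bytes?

Vec3: @0: blocks [8B, align 8] → 8; @8: n_entries [2B, align 2] → 10; +6 pad (align 8); @16: inode [8B, align 8] → 24; @24: version [1B, align 1] → 25; +7 tail pad (align 8); size 32, align 8
@0: width [32B, align 2] → 32
@32: g [4B, align 2] → 36
@36: h [4B, align 2] → 40
@40: depth [1B, align 1] → 41
+1 pad (align 2)
@42: stride [4B, align 2] → 46
@46: d [4B, align 2] → 50
@50: pitch [24B, align 2] → 74
@74: channels [1B, align 1] → 75
@75: format [1B, align 1] → 76
@76: b [2B, align 2] → 78
@78: a [2B, align 2] → 80
size 80, align 2
array of 10: 10 × 80 = 800

800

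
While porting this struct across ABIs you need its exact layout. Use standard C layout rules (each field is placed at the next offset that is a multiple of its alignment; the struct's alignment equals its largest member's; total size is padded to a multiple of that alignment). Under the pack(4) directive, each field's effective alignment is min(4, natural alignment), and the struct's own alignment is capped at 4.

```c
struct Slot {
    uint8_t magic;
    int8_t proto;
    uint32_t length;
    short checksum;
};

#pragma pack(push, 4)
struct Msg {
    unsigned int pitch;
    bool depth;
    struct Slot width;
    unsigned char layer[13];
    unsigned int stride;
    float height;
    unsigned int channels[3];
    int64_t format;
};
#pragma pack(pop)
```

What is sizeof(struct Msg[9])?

576

Slot: 0..1  magic  (1B, 1-aligned); 1..2  proto  (1B, 1-aligned); 2..4  -- padding (2B); 4..8  length  (4B, 4-aligned); 8..10  checksum  (2B, 2-aligned); 10..12  -- tail padding (2B); sizeof = 12, alignof = 4
0..4  pitch  (4B, 4-aligned)
4..5  depth  (1B, 1-aligned)
5..8  -- padding (3B)
8..20  width  (12B, 4-aligned)
20..33  layer  (13B, 1-aligned)
33..36  -- padding (3B)
36..40  stride  (4B, 4-aligned)
40..44  height  (4B, 4-aligned)
44..56  channels  (12B, 4-aligned)
56..64  format  (8B, 4-aligned)
sizeof = 64, alignof = 4
array of 9: 9 × 64 = 576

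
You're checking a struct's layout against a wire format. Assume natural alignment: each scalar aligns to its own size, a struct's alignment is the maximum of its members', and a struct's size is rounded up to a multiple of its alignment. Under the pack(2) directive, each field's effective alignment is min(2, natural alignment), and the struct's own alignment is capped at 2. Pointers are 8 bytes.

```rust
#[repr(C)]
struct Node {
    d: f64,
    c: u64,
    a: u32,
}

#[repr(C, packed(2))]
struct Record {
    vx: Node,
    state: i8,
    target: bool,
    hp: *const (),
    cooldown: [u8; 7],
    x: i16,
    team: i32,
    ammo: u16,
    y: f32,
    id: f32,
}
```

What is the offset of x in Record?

42

Node: 0..8  d  (8B, 8-aligned); 8..16  c  (8B, 8-aligned); 16..20  a  (4B, 4-aligned); 20..24  -- tail padding (4B); sizeof = 24, alignof = 8
0..24  vx  (24B, 2-aligned)
24..25  state  (1B, 1-aligned)
25..26  target  (1B, 1-aligned)
26..34  hp  (8B, 2-aligned)
34..41  cooldown  (7B, 1-aligned)
41..42  -- padding (1B)
42..44  x  (2B, 2-aligned)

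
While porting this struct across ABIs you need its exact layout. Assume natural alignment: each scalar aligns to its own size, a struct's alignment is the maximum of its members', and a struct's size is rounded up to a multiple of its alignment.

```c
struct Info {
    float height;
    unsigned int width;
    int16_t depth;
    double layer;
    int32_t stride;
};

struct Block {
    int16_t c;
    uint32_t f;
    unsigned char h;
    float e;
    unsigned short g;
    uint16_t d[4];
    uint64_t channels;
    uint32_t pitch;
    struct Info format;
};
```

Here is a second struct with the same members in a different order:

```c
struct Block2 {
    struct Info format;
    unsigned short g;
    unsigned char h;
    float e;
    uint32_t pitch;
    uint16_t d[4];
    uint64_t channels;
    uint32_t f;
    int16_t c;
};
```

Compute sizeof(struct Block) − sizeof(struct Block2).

8

Info: height at 0 (size 4, align 4) → ends 4; width at 4 (size 4, align 4) → ends 8; depth at 8 (size 2, align 2) → ends 10; pad 6 to align 8 for layer; layer at 16 (size 8, align 8) → ends 24; stride at 24 (size 4, align 4) → ends 28; tail pad 4 to reach multiple of 8; total 32 bytes, alignment 8
c at 0 (size 2, align 2) → ends 2
pad 2 to align 4 for f
f at 4 (size 4, align 4) → ends 8
h at 8 (size 1, align 1) → ends 9
pad 3 to align 4 for e
e at 12 (size 4, align 4) → ends 16
g at 16 (size 2, align 2) → ends 18
d at 18 (size 8, align 2) → ends 26
pad 6 to align 8 for channels
channels at 32 (size 8, align 8) → ends 40
pitch at 40 (size 4, align 4) → ends 44
pad 4 to align 8 for format
format at 48 (size 32, align 8) → ends 80
total 80 bytes, alignment 8
— Block2 —
format at 0 (size 32, align 8) → ends 32
g at 32 (size 2, align 2) → ends 34
h at 34 (size 1, align 1) → ends 35
pad 1 to align 4 for e
e at 36 (size 4, align 4) → ends 40
pitch at 40 (size 4, align 4) → ends 44
d at 44 (size 8, align 2) → ends 52
pad 4 to align 8 for channels
channels at 56 (size 8, align 8) → ends 64
f at 64 (size 4, align 4) → ends 68
c at 68 (size 2, align 2) → ends 70
tail pad 2 to reach multiple of 8
total 72 bytes, alignment 8
80 − 72 = 8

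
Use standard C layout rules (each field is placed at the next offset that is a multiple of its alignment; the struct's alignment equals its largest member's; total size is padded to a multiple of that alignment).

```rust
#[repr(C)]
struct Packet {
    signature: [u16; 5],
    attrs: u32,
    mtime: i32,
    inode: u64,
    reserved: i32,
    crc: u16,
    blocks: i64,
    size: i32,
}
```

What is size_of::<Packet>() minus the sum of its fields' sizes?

12

@0: signature [10B, align 2] → 10
+2 pad (align 4)
@12: attrs [4B, align 4] → 16
@16: mtime [4B, align 4] → 20
+4 pad (align 8)
@24: inode [8B, align 8] → 32
@32: reserved [4B, align 4] → 36
@36: crc [2B, align 2] → 38
+2 pad (align 8)
@40: blocks [8B, align 8] → 48
@48: size [4B, align 4] → 52
+4 tail pad (align 8)
size 56, align 8
data bytes 44, size 56 → padding 12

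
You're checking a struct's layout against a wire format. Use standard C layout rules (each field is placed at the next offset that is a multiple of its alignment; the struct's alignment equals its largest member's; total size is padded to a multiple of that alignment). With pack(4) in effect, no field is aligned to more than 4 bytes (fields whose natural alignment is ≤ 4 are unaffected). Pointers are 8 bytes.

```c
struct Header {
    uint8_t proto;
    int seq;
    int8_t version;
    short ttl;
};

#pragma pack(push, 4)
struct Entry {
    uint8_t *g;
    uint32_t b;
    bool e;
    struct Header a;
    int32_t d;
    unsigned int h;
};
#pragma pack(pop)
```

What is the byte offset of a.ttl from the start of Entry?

26

Header: @0: proto [1B, align 1] → 1; +3 pad (align 4); @4: seq [4B, align 4] → 8; @8: version [1B, align 1] → 9; +1 pad (align 2); @10: ttl [2B, align 2] → 12; size 12, align 4
@0: g [8B, align 4] → 8
@8: b [4B, align 4] → 12
@12: e [1B, align 1] → 13
+3 pad (align 4)
@16: a [12B, align 4] → 28
within Header: ttl at 10
16 + 10 = 26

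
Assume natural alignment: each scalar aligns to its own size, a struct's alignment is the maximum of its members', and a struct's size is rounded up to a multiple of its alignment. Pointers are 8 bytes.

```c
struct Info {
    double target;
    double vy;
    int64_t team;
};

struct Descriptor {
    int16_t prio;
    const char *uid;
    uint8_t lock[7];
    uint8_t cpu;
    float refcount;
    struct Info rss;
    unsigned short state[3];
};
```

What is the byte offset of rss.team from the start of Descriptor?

48

Info: 0..8  target  (8B, 8-aligned); 8..16  vy  (8B, 8-aligned); 16..24  team  (8B, 8-aligned); sizeof = 24, alignof = 8
0..2  prio  (2B, 2-aligned)
2..8  -- padding (6B)
8..16  uid  (8B, 8-aligned)
16..23  lock  (7B, 1-aligned)
23..24  cpu  (1B, 1-aligned)
24..28  refcount  (4B, 4-aligned)
28..32  -- padding (4B)
32..56  rss  (24B, 8-aligned)
within Info: team at 16
32 + 16 = 48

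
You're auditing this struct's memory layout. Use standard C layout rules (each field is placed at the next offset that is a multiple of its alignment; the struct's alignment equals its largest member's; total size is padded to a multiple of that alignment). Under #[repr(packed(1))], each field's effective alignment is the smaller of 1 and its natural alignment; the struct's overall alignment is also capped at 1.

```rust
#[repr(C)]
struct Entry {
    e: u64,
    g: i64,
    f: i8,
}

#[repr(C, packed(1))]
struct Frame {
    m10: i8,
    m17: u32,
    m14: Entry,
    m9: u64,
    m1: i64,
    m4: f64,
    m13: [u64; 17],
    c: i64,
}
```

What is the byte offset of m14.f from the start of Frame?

21

Entry: e at 0 (size 8, align 8) → ends 8; g at 8 (size 8, align 8) → ends 16; f at 16 (size 1, align 1) → ends 17; tail pad 7 to reach multiple of 8; total 24 bytes, alignment 8
m10 at 0 (size 1, align 1) → ends 1
m17 at 1 (size 4, align 1) → ends 5
m14 at 5 (size 24, align 1) → ends 29
within Entry: f at 16
5 + 16 = 21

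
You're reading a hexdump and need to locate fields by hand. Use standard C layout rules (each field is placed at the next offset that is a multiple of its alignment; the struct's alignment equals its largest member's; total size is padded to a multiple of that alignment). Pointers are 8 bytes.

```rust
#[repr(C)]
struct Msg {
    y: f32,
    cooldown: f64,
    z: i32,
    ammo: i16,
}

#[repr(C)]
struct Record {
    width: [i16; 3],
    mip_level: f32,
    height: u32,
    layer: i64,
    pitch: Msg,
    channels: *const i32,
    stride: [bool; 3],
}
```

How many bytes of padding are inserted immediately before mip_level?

Msg: @0: y [4B, align 4] → 4; +4 pad (align 8); @8: cooldown [8B, align 8] → 16; @16: z [4B, align 4] → 20; @20: ammo [2B, align 2] → 22; +2 tail pad (align 8); size 24, align 8
@0: width [6B, align 2] → 6
+2 pad (align 4)
@8: mip_level [4B, align 4] → 12

2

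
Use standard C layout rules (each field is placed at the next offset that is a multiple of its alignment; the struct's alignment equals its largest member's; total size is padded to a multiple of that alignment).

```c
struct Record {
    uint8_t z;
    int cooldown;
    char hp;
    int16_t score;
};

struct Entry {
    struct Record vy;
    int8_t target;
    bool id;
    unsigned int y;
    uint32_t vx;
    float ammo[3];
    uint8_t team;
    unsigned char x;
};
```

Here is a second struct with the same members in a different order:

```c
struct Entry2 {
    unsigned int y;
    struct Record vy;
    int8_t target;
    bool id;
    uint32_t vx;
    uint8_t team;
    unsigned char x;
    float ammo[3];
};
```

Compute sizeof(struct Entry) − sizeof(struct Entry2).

Record: z at 0 (size 1, align 1) → ends 1; pad 3 to align 4 for cooldown; cooldown at 4 (size 4, align 4) → ends 8; hp at 8 (size 1, align 1) → ends 9; pad 1 to align 2 for score; score at 10 (size 2, align 2) → ends 12; total 12 bytes, alignment 4
vy at 0 (size 12, align 4) → ends 12
target at 12 (size 1, align 1) → ends 13
id at 13 (size 1, align 1) → ends 14
pad 2 to align 4 for y
y at 16 (size 4, align 4) → ends 20
vx at 20 (size 4, align 4) → ends 24
ammo at 24 (size 12, align 4) → ends 36
team at 36 (size 1, align 1) → ends 37
x at 37 (size 1, align 1) → ends 38
tail pad 2 to reach multiple of 4
total 40 bytes, alignment 4
— Entry2 —
y at 0 (size 4, align 4) → ends 4
vy at 4 (size 12, align 4) → ends 16
target at 16 (size 1, align 1) → ends 17
id at 17 (size 1, align 1) → ends 18
pad 2 to align 4 for vx
vx at 20 (size 4, align 4) → ends 24
team at 24 (size 1, align 1) → ends 25
x at 25 (size 1, align 1) → ends 26
pad 2 to align 4 for ammo
ammo at 28 (size 12, align 4) → ends 40
total 40 bytes, alignment 4
40 − 40 = 0

0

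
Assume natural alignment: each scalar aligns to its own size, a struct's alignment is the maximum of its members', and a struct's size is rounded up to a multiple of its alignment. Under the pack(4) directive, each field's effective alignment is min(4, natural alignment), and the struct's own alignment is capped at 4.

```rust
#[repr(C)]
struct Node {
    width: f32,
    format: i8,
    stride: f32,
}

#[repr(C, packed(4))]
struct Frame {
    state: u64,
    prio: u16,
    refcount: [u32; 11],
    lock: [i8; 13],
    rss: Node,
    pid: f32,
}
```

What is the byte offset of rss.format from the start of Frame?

76

Node: width at 0 (size 4, align 4) → ends 4; format at 4 (size 1, align 1) → ends 5; pad 3 to align 4 for stride; stride at 8 (size 4, align 4) → ends 12; total 12 bytes, alignment 4
state at 0 (size 8, align 4) → ends 8
prio at 8 (size 2, align 2) → ends 10
pad 2 to align 4 for refcount
refcount at 12 (size 44, align 4) → ends 56
lock at 56 (size 13, align 1) → ends 69
pad 3 to align 4 for rss
rss at 72 (size 12, align 4) → ends 84
within Node: format at 4
72 + 4 = 76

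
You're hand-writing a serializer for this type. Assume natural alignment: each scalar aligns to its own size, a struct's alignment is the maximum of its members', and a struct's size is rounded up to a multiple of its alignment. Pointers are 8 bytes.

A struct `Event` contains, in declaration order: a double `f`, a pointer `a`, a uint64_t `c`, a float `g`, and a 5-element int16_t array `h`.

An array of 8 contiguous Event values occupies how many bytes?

320

@0: f [8B, align 8] → 8
@8: a [8B, align 8] → 16
@16: c [8B, align 8] → 24
@24: g [4B, align 4] → 28
@28: h [10B, align 2] → 38
+2 tail pad (align 8)
size 40, align 8
array of 8: 8 × 40 = 320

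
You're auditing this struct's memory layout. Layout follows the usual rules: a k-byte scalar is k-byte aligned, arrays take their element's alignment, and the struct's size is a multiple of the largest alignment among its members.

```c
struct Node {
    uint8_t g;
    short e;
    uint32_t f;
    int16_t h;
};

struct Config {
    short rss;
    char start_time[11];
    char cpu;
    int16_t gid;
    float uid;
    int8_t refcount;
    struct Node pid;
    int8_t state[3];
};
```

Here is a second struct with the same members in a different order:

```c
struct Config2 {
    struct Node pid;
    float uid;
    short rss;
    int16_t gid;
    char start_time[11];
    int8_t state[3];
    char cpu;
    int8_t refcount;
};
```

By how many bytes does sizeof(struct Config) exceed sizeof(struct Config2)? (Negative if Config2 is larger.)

Node: @0: g [1B, align 1] → 1; +1 pad (align 2); @2: e [2B, align 2] → 4; @4: f [4B, align 4] → 8; @8: h [2B, align 2] → 10; +2 tail pad (align 4); size 12, align 4
@0: rss [2B, align 2] → 2
@2: start_time [11B, align 1] → 13
@13: cpu [1B, align 1] → 14
@14: gid [2B, align 2] → 16
@16: uid [4B, align 4] → 20
@20: refcount [1B, align 1] → 21
+3 pad (align 4)
@24: pid [12B, align 4] → 36
@36: state [3B, align 1] → 39
+1 tail pad (align 4)
size 40, align 4
— Config2 —
@0: pid [12B, align 4] → 12
@12: uid [4B, align 4] → 16
@16: rss [2B, align 2] → 18
@18: gid [2B, align 2] → 20
@20: start_time [11B, align 1] → 31
@31: state [3B, align 1] → 34
@34: cpu [1B, align 1] → 35
@35: refcount [1B, align 1] → 36
size 36, align 4
40 − 36 = 4

4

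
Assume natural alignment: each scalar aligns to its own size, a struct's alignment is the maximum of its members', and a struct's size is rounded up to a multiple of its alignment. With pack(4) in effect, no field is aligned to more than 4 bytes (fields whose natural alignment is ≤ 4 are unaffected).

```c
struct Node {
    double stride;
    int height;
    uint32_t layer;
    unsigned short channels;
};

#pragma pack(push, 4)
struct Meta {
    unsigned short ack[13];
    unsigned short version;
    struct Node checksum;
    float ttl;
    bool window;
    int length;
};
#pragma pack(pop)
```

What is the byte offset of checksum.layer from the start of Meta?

40

Node: 0..8  stride  (8B, 8-aligned); 8..12  height  (4B, 4-aligned); 12..16  layer  (4B, 4-aligned); 16..18  channels  (2B, 2-aligned); 18..24  -- tail padding (6B); sizeof = 24, alignof = 8
0..26  ack  (26B, 2-aligned)
26..28  version  (2B, 2-aligned)
28..52  checksum  (24B, 4-aligned)
within Node: layer at 12
28 + 12 = 40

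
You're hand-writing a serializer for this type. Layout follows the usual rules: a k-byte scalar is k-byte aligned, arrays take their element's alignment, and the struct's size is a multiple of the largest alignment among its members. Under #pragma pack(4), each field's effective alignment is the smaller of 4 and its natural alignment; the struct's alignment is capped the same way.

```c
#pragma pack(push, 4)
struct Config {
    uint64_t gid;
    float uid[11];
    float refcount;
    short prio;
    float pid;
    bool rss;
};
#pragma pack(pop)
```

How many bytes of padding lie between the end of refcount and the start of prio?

0..8  gid  (8B, 4-aligned)
8..52  uid  (44B, 4-aligned)
52..56  refcount  (4B, 4-aligned)
56..58  prio  (2B, 2-aligned)

0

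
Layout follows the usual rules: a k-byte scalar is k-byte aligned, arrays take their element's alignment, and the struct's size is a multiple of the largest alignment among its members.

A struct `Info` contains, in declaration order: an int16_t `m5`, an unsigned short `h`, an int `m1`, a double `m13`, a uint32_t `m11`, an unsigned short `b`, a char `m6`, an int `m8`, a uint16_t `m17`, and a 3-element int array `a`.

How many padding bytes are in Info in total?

7

m5 at 0 (size 2, align 2) → ends 2
h at 2 (size 2, align 2) → ends 4
m1 at 4 (size 4, align 4) → ends 8
m13 at 8 (size 8, align 8) → ends 16
m11 at 16 (size 4, align 4) → ends 20
b at 20 (size 2, align 2) → ends 22
m6 at 22 (size 1, align 1) → ends 23
pad 1 to align 4 for m8
m8 at 24 (size 4, align 4) → ends 28
m17 at 28 (size 2, align 2) → ends 30
pad 2 to align 4 for a
a at 32 (size 12, align 4) → ends 44
tail pad 4 to reach multiple of 8
total 48 bytes, alignment 8
data bytes 41, size 48 → padding 7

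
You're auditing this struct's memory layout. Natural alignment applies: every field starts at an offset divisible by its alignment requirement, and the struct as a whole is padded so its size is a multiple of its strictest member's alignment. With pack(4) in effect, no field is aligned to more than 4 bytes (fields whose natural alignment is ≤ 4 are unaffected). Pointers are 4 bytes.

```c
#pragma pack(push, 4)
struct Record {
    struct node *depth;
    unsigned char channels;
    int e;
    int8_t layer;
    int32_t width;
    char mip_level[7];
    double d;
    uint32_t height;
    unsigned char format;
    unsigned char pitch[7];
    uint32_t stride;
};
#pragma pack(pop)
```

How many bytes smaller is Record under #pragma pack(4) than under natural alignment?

natural layout:
  0..4  depth  (4B, 4-aligned)
  4..5  channels  (1B, 1-aligned)
  5..8  -- padding (3B)
  8..12  e  (4B, 4-aligned)
  12..13  layer  (1B, 1-aligned)
  13..16  -- padding (3B)
  16..20  width  (4B, 4-aligned)
  20..27  mip_level  (7B, 1-aligned)
  27..32  -- padding (5B)
  32..40  d  (8B, 8-aligned)
  40..44  height  (4B, 4-aligned)
  44..45  format  (1B, 1-aligned)
  45..52  pitch  (7B, 1-aligned)
  52..56  stride  (4B, 4-aligned)
  sizeof = 56, alignof = 8
packed(4) layout:
  0..4  depth  (4B, 4-aligned)
  4..5  channels  (1B, 1-aligned)
  5..8  -- padding (3B)
  8..12  e  (4B, 4-aligned)
  12..13  layer  (1B, 1-aligned)
  13..16  -- padding (3B)
  16..20  width  (4B, 4-aligned)
  20..27  mip_level  (7B, 1-aligned)
  27..28  -- padding (1B)
  28..36  d  (8B, 4-aligned)
  36..40  height  (4B, 4-aligned)
  40..41  format  (1B, 1-aligned)
  41..48  pitch  (7B, 1-aligned)
  48..52  stride  (4B, 4-aligned)
  sizeof = 52, alignof = 4
56 − 52 = 4

4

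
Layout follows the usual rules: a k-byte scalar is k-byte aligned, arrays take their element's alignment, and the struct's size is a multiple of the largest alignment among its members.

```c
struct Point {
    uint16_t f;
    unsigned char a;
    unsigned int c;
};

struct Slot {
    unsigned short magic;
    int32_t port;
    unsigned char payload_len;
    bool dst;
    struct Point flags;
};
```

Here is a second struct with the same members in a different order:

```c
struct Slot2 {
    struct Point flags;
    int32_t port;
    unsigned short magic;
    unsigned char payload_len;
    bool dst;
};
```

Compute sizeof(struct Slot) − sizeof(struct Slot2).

4

Point: f at 0 (size 2, align 2) → ends 2; a at 2 (size 1, align 1) → ends 3; pad 1 to align 4 for c; c at 4 (size 4, align 4) → ends 8; total 8 bytes, alignment 4
magic at 0 (size 2, align 2) → ends 2
pad 2 to align 4 for port
port at 4 (size 4, align 4) → ends 8
payload_len at 8 (size 1, align 1) → ends 9
dst at 9 (size 1, align 1) → ends 10
pad 2 to align 4 for flags
flags at 12 (size 8, align 4) → ends 20
total 20 bytes, alignment 4
— Slot2 —
flags at 0 (size 8, align 4) → ends 8
port at 8 (size 4, align 4) → ends 12
magic at 12 (size 2, align 2) → ends 14
payload_len at 14 (size 1, align 1) → ends 15
dst at 15 (size 1, align 1) → ends 16
total 16 bytes, alignment 4
20 − 16 = 4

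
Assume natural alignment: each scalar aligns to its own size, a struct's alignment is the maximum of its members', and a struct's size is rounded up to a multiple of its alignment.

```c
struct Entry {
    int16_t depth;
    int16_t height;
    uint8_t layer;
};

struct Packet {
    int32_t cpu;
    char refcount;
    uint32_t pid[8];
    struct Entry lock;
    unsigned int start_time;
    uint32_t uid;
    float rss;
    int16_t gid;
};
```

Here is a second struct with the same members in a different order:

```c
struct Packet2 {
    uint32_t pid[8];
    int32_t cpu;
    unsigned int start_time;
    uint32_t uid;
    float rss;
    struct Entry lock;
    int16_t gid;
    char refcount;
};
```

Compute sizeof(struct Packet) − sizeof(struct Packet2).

Entry: 0..2  depth  (2B, 2-aligned); 2..4  height  (2B, 2-aligned); 4..5  layer  (1B, 1-aligned); 5..6  -- tail padding (1B); sizeof = 6, alignof = 2
0..4  cpu  (4B, 4-aligned)
4..5  refcount  (1B, 1-aligned)
5..8  -- padding (3B)
8..40  pid  (32B, 4-aligned)
40..46  lock  (6B, 2-aligned)
46..48  -- padding (2B)
48..52  start_time  (4B, 4-aligned)
52..56  uid  (4B, 4-aligned)
56..60  rss  (4B, 4-aligned)
60..62  gid  (2B, 2-aligned)
62..64  -- tail padding (2B)
sizeof = 64, alignof = 4
— Packet2 —
0..32  pid  (32B, 4-aligned)
32..36  cpu  (4B, 4-aligned)
36..40  start_time  (4B, 4-aligned)
40..44  uid  (4B, 4-aligned)
44..48  rss  (4B, 4-aligned)
48..54  lock  (6B, 2-aligned)
54..56  gid  (2B, 2-aligned)
56..57  refcount  (1B, 1-aligned)
57..60  -- tail padding (3B)
sizeof = 60, alignof = 4
64 − 60 = 4

4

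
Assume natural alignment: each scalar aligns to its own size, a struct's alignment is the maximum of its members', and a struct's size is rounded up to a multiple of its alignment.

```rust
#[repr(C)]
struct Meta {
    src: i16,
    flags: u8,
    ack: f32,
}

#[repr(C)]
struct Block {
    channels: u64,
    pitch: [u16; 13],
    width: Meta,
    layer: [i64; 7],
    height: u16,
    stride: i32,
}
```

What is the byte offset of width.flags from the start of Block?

Meta: src at 0 (size 2, align 2) → ends 2; flags at 2 (size 1, align 1) → ends 3; pad 1 to align 4 for ack; ack at 4 (size 4, align 4) → ends 8; total 8 bytes, alignment 4
channels at 0 (size 8, align 8) → ends 8
pitch at 8 (size 26, align 2) → ends 34
pad 2 to align 4 for width
width at 36 (size 8, align 4) → ends 44
within Meta: flags at 2
36 + 2 = 38

38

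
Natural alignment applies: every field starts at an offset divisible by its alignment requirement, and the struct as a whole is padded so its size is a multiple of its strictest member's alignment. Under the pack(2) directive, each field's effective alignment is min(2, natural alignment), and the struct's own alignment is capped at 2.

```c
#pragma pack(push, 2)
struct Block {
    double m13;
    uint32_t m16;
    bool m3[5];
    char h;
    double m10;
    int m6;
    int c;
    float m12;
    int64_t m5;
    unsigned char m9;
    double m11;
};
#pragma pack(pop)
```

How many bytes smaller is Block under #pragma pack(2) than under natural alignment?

16

natural layout:
  m13 at 0 (size 8, align 8) → ends 8
  m16 at 8 (size 4, align 4) → ends 12
  m3 at 12 (size 5, align 1) → ends 17
  h at 17 (size 1, align 1) → ends 18
  pad 6 to align 8 for m10
  m10 at 24 (size 8, align 8) → ends 32
  m6 at 32 (size 4, align 4) → ends 36
  c at 36 (size 4, align 4) → ends 40
  m12 at 40 (size 4, align 4) → ends 44
  pad 4 to align 8 for m5
  m5 at 48 (size 8, align 8) → ends 56
  m9 at 56 (size 1, align 1) → ends 57
  pad 7 to align 8 for m11
  m11 at 64 (size 8, align 8) → ends 72
  total 72 bytes, alignment 8
packed(2) layout:
  m13 at 0 (size 8, align 2) → ends 8
  m16 at 8 (size 4, align 2) → ends 12
  m3 at 12 (size 5, align 1) → ends 17
  h at 17 (size 1, align 1) → ends 18
  m10 at 18 (size 8, align 2) → ends 26
  m6 at 26 (size 4, align 2) → ends 30
  c at 30 (size 4, align 2) → ends 34
  m12 at 34 (size 4, align 2) → ends 38
  m5 at 38 (size 8, align 2) → ends 46
  m9 at 46 (size 1, align 1) → ends 47
  pad 1 to align 2 for m11
  m11 at 48 (size 8, align 2) → ends 56
  total 56 bytes, alignment 2
72 − 56 = 16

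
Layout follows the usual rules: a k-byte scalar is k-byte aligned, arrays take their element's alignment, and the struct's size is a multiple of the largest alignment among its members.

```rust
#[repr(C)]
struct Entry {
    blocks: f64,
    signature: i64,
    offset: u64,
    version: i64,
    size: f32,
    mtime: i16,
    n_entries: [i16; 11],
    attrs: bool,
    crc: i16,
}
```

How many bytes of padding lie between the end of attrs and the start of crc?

0..8  blocks  (8B, 8-aligned)
8..16  signature  (8B, 8-aligned)
16..24  offset  (8B, 8-aligned)
24..32  version  (8B, 8-aligned)
32..36  size  (4B, 4-aligned)
36..38  mtime  (2B, 2-aligned)
38..60  n_entries  (22B, 2-aligned)
60..61  attrs  (1B, 1-aligned)
61..62  -- padding (1B)
62..64  crc  (2B, 2-aligned)

1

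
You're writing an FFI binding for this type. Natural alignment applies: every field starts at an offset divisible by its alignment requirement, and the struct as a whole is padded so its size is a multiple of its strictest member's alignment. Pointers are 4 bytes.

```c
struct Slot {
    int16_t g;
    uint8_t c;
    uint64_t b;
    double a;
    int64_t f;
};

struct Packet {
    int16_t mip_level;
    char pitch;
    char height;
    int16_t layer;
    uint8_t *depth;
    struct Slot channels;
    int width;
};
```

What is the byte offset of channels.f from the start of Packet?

40

Slot: @0: g [2B, align 2] → 2; @2: c [1B, align 1] → 3; +5 pad (align 8); @8: b [8B, align 8] → 16; @16: a [8B, align 8] → 24; @24: f [8B, align 8] → 32; size 32, align 8
@0: mip_level [2B, align 2] → 2
@2: pitch [1B, align 1] → 3
@3: height [1B, align 1] → 4
@4: layer [2B, align 2] → 6
+2 pad (align 4)
@8: depth [4B, align 4] → 12
+4 pad (align 8)
@16: channels [32B, align 8] → 48
within Slot: f at 24
16 + 24 = 40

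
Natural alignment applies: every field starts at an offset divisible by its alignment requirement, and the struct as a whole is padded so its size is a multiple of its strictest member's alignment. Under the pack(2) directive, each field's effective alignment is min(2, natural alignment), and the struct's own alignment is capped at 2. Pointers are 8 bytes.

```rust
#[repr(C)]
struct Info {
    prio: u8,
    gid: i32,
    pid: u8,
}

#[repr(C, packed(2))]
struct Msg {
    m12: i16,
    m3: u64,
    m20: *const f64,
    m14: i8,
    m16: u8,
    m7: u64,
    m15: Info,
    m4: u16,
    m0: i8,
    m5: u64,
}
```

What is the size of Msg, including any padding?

52 bytes

Info: @0: prio [1B, align 1] → 1; +3 pad (align 4); @4: gid [4B, align 4] → 8; @8: pid [1B, align 1] → 9; +3 tail pad (align 4); size 12, align 4
@0: m12 [2B, align 2] → 2
@2: m3 [8B, align 2] → 10
@10: m20 [8B, align 2] → 18
@18: m14 [1B, align 1] → 19
@19: m16 [1B, align 1] → 20
@20: m7 [8B, align 2] → 28
@28: m15 [12B, align 2] → 40
@40: m4 [2B, align 2] → 42
@42: m0 [1B, align 1] → 43
+1 pad (align 2)
@44: m5 [8B, align 2] → 52
size 52, align 2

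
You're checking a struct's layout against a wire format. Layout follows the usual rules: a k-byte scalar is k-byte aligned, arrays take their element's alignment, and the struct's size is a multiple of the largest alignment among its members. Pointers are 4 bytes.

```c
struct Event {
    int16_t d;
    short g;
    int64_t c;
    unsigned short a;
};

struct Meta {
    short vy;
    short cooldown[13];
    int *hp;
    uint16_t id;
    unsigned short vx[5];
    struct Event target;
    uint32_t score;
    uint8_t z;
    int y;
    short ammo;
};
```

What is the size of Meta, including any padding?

Event: @0: d [2B, align 2] → 2; @2: g [2B, align 2] → 4; +4 pad (align 8); @8: c [8B, align 8] → 16; @16: a [2B, align 2] → 18; +6 tail pad (align 8); size 24, align 8
@0: vy [2B, align 2] → 2
@2: cooldown [26B, align 2] → 28
@28: hp [4B, align 4] → 32
@32: id [2B, align 2] → 34
@34: vx [10B, align 2] → 44
+4 pad (align 8)
@48: target [24B, align 8] → 72
@72: score [4B, align 4] → 76
@76: z [1B, align 1] → 77
+3 pad (align 4)
@80: y [4B, align 4] → 84
@84: ammo [2B, align 2] → 86
+2 tail pad (align 8)
size 88, align 8

88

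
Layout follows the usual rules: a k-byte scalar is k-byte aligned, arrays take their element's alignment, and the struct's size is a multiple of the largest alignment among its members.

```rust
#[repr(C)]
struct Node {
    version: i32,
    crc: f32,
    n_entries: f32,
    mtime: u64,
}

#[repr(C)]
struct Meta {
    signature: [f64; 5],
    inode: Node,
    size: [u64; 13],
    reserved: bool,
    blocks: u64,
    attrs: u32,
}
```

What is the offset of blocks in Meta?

176

Node: @0: version [4B, align 4] → 4; @4: crc [4B, align 4] → 8; @8: n_entries [4B, align 4] → 12; +4 pad (align 8); @16: mtime [8B, align 8] → 24; size 24, align 8
@0: signature [40B, align 8] → 40
@40: inode [24B, align 8] → 64
@64: size [104B, align 8] → 168
@168: reserved [1B, align 1] → 169
+7 pad (align 8)
@176: blocks [8B, align 8] → 184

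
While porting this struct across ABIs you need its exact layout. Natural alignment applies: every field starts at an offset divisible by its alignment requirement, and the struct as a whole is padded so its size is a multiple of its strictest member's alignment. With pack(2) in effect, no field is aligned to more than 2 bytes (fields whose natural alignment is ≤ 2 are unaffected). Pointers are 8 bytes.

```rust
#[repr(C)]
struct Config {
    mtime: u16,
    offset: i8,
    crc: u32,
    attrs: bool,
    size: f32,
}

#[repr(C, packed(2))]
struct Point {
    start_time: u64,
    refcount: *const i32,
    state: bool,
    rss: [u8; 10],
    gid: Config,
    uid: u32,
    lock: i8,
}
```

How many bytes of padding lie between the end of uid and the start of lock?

Config: 0..2  mtime  (2B, 2-aligned); 2..3  offset  (1B, 1-aligned); 3..4  -- padding (1B); 4..8  crc  (4B, 4-aligned); 8..9  attrs  (1B, 1-aligned); 9..12  -- padding (3B); 12..16  size  (4B, 4-aligned); sizeof = 16, alignof = 4
0..8  start_time  (8B, 2-aligned)
8..16  refcount  (8B, 2-aligned)
16..17  state  (1B, 1-aligned)
17..27  rss  (10B, 1-aligned)
27..28  -- padding (1B)
28..44  gid  (16B, 2-aligned)
44..48  uid  (4B, 2-aligned)
48..49  lock  (1B, 1-aligned)

0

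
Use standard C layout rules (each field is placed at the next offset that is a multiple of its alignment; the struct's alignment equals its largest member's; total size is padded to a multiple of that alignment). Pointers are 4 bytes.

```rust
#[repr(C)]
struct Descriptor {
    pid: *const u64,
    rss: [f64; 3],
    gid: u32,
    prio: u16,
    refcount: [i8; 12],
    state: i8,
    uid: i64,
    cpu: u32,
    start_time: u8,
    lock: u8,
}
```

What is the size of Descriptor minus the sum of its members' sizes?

11

0..4  pid  (4B, 4-aligned)
4..8  -- padding (4B)
8..32  rss  (24B, 8-aligned)
32..36  gid  (4B, 4-aligned)
36..38  prio  (2B, 2-aligned)
38..50  refcount  (12B, 1-aligned)
50..51  state  (1B, 1-aligned)
51..56  -- padding (5B)
56..64  uid  (8B, 8-aligned)
64..68  cpu  (4B, 4-aligned)
68..69  start_time  (1B, 1-aligned)
69..70  lock  (1B, 1-aligned)
70..72  -- tail padding (2B)
sizeof = 72, alignof = 8
data bytes 61, size 72 → padding 11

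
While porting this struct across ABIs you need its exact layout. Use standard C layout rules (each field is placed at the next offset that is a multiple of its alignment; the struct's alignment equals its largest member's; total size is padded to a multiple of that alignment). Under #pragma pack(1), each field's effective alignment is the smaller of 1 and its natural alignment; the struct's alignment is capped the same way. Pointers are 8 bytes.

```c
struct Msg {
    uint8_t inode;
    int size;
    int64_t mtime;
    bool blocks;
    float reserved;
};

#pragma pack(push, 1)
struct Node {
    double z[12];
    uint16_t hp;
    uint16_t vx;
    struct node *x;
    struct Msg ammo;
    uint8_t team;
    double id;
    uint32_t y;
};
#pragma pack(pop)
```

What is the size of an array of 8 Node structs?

1160

Msg: 0..1  inode  (1B, 1-aligned); 1..4  -- padding (3B); 4..8  size  (4B, 4-aligned); 8..16  mtime  (8B, 8-aligned); 16..17  blocks  (1B, 1-aligned); 17..20  -- padding (3B); 20..24  reserved  (4B, 4-aligned); sizeof = 24, alignof = 8
0..96  z  (96B, 1-aligned)
96..98  hp  (2B, 1-aligned)
98..100  vx  (2B, 1-aligned)
100..108  x  (8B, 1-aligned)
108..132  ammo  (24B, 1-aligned)
132..133  team  (1B, 1-aligned)
133..141  id  (8B, 1-aligned)
141..145  y  (4B, 1-aligned)
sizeof = 145, alignof = 1
array of 8: 8 × 145 = 1160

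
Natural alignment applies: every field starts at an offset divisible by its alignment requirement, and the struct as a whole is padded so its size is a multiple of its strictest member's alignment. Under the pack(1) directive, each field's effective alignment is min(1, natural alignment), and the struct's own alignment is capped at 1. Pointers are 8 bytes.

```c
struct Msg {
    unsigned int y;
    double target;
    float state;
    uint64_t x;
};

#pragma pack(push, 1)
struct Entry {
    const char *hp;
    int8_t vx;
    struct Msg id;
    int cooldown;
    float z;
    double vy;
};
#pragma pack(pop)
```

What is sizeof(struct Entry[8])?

456

Msg: @0: y [4B, align 4] → 4; +4 pad (align 8); @8: target [8B, align 8] → 16; @16: state [4B, align 4] → 20; +4 pad (align 8); @24: x [8B, align 8] → 32; size 32, align 8
@0: hp [8B, align 1] → 8
@8: vx [1B, align 1] → 9
@9: id [32B, align 1] → 41
@41: cooldown [4B, align 1] → 45
@45: z [4B, align 1] → 49
@49: vy [8B, align 1] → 57
size 57, align 1
array of 8: 8 × 57 = 456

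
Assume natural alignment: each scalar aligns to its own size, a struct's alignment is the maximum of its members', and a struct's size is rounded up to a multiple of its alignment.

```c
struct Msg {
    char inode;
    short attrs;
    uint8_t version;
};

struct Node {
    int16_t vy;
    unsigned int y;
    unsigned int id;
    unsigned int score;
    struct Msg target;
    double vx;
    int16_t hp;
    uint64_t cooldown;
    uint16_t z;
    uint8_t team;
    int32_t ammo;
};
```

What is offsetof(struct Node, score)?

12

Msg: 0..1  inode  (1B, 1-aligned); 1..2  -- padding (1B); 2..4  attrs  (2B, 2-aligned); 4..5  version  (1B, 1-aligned); 5..6  -- tail padding (1B); sizeof = 6, alignof = 2
0..2  vy  (2B, 2-aligned)
2..4  -- padding (2B)
4..8  y  (4B, 4-aligned)
8..12  id  (4B, 4-aligned)
12..16  score  (4B, 4-aligned)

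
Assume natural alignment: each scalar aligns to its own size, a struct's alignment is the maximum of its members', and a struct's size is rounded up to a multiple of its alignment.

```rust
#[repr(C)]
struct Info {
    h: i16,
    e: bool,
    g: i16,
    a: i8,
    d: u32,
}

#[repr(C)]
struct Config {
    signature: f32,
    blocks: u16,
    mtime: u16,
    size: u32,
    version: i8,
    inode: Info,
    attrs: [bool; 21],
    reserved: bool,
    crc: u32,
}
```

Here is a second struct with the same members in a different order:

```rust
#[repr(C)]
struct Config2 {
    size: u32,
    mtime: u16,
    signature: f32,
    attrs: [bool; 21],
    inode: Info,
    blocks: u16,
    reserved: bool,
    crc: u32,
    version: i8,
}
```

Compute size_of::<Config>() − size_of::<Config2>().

Info: h at 0 (size 2, align 2) → ends 2; e at 2 (size 1, align 1) → ends 3; pad 1 to align 2 for g; g at 4 (size 2, align 2) → ends 6; a at 6 (size 1, align 1) → ends 7; pad 1 to align 4 for d; d at 8 (size 4, align 4) → ends 12; total 12 bytes, alignment 4
signature at 0 (size 4, align 4) → ends 4
blocks at 4 (size 2, align 2) → ends 6
mtime at 6 (size 2, align 2) → ends 8
size at 8 (size 4, align 4) → ends 12
version at 12 (size 1, align 1) → ends 13
pad 3 to align 4 for inode
inode at 16 (size 12, align 4) → ends 28
attrs at 28 (size 21, align 1) → ends 49
reserved at 49 (size 1, align 1) → ends 50
pad 2 to align 4 for crc
crc at 52 (size 4, align 4) → ends 56
total 56 bytes, alignment 4
— Config2 —
size at 0 (size 4, align 4) → ends 4
mtime at 4 (size 2, align 2) → ends 6
pad 2 to align 4 for signature
signature at 8 (size 4, align 4) → ends 12
attrs at 12 (size 21, align 1) → ends 33
pad 3 to align 4 for inode
inode at 36 (size 12, align 4) → ends 48
blocks at 48 (size 2, align 2) → ends 50
reserved at 50 (size 1, align 1) → ends 51
pad 1 to align 4 for crc
crc at 52 (size 4, align 4) → ends 56
version at 56 (size 1, align 1) → ends 57
tail pad 3 to reach multiple of 4
total 60 bytes, alignment 4
56 − 60 = -4

-4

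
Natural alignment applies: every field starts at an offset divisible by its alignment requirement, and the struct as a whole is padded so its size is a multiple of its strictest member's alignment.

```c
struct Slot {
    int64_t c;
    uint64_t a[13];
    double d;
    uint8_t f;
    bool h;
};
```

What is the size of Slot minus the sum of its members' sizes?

@0: c [8B, align 8] → 8
@8: a [104B, align 8] → 112
@112: d [8B, align 8] → 120
@120: f [1B, align 1] → 121
@121: h [1B, align 1] → 122
+6 tail pad (align 8)
size 128, align 8
data bytes 122, size 128 → padding 6

6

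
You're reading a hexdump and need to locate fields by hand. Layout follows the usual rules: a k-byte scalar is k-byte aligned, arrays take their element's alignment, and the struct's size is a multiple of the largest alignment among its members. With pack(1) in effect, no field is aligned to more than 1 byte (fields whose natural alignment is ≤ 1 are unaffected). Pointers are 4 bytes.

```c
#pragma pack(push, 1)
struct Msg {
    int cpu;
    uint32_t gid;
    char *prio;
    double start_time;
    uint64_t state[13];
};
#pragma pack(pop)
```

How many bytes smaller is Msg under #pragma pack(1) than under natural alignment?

4

natural layout:
  0..4  cpu  (4B, 4-aligned)
  4..8  gid  (4B, 4-aligned)
  8..12  prio  (4B, 4-aligned)
  12..16  -- padding (4B)
  16..24  start_time  (8B, 8-aligned)
  24..128  state  (104B, 8-aligned)
  sizeof = 128, alignof = 8
packed(1) layout:
  0..4  cpu  (4B, 1-aligned)
  4..8  gid  (4B, 1-aligned)
  8..12  prio  (4B, 1-aligned)
  12..20  start_time  (8B, 1-aligned)
  20..124  state  (104B, 1-aligned)
  sizeof = 124, alignof = 1
128 − 124 = 4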